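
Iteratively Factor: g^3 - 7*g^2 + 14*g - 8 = (g - 1)*(g^2 - 6*g + 8) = (g - 2)*(g - 1)*(g - 4)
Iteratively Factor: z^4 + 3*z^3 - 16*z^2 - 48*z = (z + 4)*(z^3 - z^2 - 12*z) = z*(z + 4)*(z^2 - z - 12) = z*(z + 3)*(z + 4)*(z - 4)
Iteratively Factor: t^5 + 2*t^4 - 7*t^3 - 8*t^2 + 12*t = (t)*(t^4 + 2*t^3 - 7*t^2 - 8*t + 12) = t*(t + 2)*(t^3 - 7*t + 6) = t*(t + 2)*(t + 3)*(t^2 - 3*t + 2) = t*(t - 1)*(t + 2)*(t + 3)*(t - 2)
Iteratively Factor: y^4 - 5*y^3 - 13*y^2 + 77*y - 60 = (y - 5)*(y^3 - 13*y + 12) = (y - 5)*(y + 4)*(y^2 - 4*y + 3) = (y - 5)*(y - 1)*(y + 4)*(y - 3)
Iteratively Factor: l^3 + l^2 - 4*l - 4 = (l + 1)*(l^2 - 4) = (l - 2)*(l + 1)*(l + 2)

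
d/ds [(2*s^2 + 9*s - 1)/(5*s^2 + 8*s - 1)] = (-29*s^2 + 6*s - 1)/(25*s^4 + 80*s^3 + 54*s^2 - 16*s + 1)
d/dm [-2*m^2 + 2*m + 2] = 2 - 4*m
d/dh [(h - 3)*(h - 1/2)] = 2*h - 7/2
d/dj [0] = 0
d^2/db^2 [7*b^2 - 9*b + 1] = 14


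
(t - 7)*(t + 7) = t^2 - 49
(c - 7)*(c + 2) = c^2 - 5*c - 14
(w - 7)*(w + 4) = w^2 - 3*w - 28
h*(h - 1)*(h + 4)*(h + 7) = h^4 + 10*h^3 + 17*h^2 - 28*h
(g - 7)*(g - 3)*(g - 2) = g^3 - 12*g^2 + 41*g - 42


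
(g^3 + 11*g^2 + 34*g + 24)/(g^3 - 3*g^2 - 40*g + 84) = (g^2 + 5*g + 4)/(g^2 - 9*g + 14)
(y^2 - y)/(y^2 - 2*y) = (y - 1)/(y - 2)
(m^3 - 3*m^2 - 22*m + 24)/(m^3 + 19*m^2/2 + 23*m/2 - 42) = 2*(m^2 - 7*m + 6)/(2*m^2 + 11*m - 21)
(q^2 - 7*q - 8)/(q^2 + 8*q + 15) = (q^2 - 7*q - 8)/(q^2 + 8*q + 15)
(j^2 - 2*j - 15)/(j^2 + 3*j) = (j - 5)/j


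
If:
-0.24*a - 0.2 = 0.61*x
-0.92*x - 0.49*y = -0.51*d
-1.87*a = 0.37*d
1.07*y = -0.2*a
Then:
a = 0.14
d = -0.72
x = -0.38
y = -0.03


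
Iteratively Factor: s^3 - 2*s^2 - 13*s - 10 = (s + 2)*(s^2 - 4*s - 5) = (s - 5)*(s + 2)*(s + 1)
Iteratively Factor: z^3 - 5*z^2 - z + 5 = (z - 5)*(z^2 - 1) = (z - 5)*(z - 1)*(z + 1)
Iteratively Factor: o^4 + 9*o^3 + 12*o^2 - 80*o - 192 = (o + 4)*(o^3 + 5*o^2 - 8*o - 48) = (o + 4)^2*(o^2 + o - 12) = (o + 4)^3*(o - 3)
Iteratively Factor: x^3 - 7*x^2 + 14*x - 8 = (x - 1)*(x^2 - 6*x + 8) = (x - 4)*(x - 1)*(x - 2)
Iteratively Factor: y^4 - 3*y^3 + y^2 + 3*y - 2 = (y - 1)*(y^3 - 2*y^2 - y + 2) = (y - 1)^2*(y^2 - y - 2) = (y - 1)^2*(y + 1)*(y - 2)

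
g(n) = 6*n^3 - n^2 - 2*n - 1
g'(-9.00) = 1474.00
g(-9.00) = -4438.00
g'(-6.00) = 658.00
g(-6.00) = -1321.00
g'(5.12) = 459.62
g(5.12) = 767.85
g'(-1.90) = 66.78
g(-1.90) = -41.96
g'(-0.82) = 11.74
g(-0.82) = -3.34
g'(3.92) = 266.76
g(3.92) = 337.21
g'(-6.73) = 826.73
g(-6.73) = -1861.76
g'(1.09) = 17.21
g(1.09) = 3.40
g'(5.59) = 549.29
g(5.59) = 1004.63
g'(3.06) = 160.42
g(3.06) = 155.43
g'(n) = 18*n^2 - 2*n - 2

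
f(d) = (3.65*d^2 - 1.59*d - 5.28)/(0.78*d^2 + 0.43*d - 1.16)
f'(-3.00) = 1.44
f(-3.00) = 7.08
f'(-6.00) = 0.18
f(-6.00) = 5.57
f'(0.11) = 3.39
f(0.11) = 4.90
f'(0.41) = 6.18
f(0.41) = 6.24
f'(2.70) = 0.74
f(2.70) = 3.00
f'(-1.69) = 107.72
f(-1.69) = 22.96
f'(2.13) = 1.51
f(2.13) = 2.40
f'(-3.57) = 0.78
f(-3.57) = 6.47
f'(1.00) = 2677.32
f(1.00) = -64.40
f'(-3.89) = 0.59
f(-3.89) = 6.26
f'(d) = (-1.56*d - 0.43)*(3.65*d^2 - 1.59*d - 5.28)/(0.78*d^2 + 0.43*d - 1.16)^2 + (7.3*d - 1.59)/(0.78*d^2 + 0.43*d - 1.16) = (2.8097*d^2 - 0.231199999999999*d + 4.1148)/(0.6084*d^4 + 0.6708*d^3 - 1.6247*d^2 - 0.9976*d + 1.3456)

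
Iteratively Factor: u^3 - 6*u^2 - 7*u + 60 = (u + 3)*(u^2 - 9*u + 20) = (u - 4)*(u + 3)*(u - 5)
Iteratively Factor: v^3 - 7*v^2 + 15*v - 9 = (v - 3)*(v^2 - 4*v + 3) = (v - 3)*(v - 1)*(v - 3)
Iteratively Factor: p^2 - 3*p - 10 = (p - 5)*(p + 2)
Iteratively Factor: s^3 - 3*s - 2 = (s + 1)*(s^2 - s - 2) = (s + 1)^2*(s - 2)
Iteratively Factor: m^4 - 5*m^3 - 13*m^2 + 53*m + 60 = (m - 4)*(m^3 - m^2 - 17*m - 15) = (m - 5)*(m - 4)*(m^2 + 4*m + 3) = (m - 5)*(m - 4)*(m + 3)*(m + 1)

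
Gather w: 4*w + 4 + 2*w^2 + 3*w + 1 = 2*w^2 + 7*w + 5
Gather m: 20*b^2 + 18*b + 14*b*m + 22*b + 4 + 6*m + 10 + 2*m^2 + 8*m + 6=20*b^2 + 40*b + 2*m^2 + m*(14*b + 14) + 20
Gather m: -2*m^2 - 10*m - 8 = -2*m^2 - 10*m - 8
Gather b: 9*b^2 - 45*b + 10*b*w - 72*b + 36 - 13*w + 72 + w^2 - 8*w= 9*b^2 + b*(10*w - 117) + w^2 - 21*w + 108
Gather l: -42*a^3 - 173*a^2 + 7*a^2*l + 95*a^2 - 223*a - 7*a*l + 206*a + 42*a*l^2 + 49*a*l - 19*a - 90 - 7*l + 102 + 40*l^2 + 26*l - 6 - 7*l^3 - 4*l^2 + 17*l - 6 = -42*a^3 - 78*a^2 - 36*a - 7*l^3 + l^2*(42*a + 36) + l*(7*a^2 + 42*a + 36)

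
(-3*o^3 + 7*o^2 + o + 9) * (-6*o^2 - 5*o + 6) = 18*o^5 - 27*o^4 - 59*o^3 - 17*o^2 - 39*o + 54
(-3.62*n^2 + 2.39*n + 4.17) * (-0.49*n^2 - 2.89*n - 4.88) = 1.7738*n^4 + 9.2907*n^3 + 8.7152*n^2 - 23.7145*n - 20.3496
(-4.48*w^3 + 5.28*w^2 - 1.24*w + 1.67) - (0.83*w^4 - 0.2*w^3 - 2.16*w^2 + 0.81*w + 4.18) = -0.83*w^4 - 4.28*w^3 + 7.44*w^2 - 2.05*w - 2.51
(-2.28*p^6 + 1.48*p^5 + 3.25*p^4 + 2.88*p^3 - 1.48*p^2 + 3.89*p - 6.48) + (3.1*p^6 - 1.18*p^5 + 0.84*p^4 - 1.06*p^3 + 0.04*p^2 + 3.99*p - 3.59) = 0.82*p^6 + 0.3*p^5 + 4.09*p^4 + 1.82*p^3 - 1.44*p^2 + 7.88*p - 10.07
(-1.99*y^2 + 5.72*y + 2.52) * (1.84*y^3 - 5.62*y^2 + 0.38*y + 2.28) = -3.6616*y^5 + 21.7086*y^4 - 28.2658*y^3 - 16.526*y^2 + 13.9992*y + 5.7456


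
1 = 1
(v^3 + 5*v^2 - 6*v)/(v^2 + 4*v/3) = 3*(v^2 + 5*v - 6)/(3*v + 4)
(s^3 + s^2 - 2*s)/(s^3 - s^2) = (s + 2)/s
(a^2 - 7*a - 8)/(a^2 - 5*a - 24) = (a + 1)/(a + 3)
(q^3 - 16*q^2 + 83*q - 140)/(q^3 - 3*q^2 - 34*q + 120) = (q - 7)/(q + 6)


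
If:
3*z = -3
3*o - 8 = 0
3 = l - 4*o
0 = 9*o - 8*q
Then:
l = 41/3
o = 8/3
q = 3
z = -1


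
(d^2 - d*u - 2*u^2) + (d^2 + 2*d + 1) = 2*d^2 - d*u + 2*d - 2*u^2 + 1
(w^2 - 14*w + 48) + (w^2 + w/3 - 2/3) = 2*w^2 - 41*w/3 + 142/3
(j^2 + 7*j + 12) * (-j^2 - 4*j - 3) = -j^4 - 11*j^3 - 43*j^2 - 69*j - 36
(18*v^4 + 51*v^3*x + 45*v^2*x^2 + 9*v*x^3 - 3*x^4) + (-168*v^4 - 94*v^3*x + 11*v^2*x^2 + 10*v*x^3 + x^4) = -150*v^4 - 43*v^3*x + 56*v^2*x^2 + 19*v*x^3 - 2*x^4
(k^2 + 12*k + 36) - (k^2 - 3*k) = 15*k + 36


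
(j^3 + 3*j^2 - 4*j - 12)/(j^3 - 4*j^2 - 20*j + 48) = (j^2 + 5*j + 6)/(j^2 - 2*j - 24)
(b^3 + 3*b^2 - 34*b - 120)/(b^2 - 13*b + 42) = (b^2 + 9*b + 20)/(b - 7)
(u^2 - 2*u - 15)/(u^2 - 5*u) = (u + 3)/u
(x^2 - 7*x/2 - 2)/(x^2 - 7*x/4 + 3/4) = 2*(2*x^2 - 7*x - 4)/(4*x^2 - 7*x + 3)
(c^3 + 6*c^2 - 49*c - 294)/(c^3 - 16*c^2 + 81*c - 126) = (c^2 + 13*c + 42)/(c^2 - 9*c + 18)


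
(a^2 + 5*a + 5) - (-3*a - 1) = a^2 + 8*a + 6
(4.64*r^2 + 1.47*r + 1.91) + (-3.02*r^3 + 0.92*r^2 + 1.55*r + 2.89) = -3.02*r^3 + 5.56*r^2 + 3.02*r + 4.8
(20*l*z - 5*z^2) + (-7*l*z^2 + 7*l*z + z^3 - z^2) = -7*l*z^2 + 27*l*z + z^3 - 6*z^2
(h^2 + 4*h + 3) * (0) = 0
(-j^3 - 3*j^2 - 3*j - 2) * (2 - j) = j^4 + j^3 - 3*j^2 - 4*j - 4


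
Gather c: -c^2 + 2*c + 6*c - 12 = -c^2 + 8*c - 12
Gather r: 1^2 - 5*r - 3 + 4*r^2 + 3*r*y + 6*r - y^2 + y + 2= 4*r^2 + r*(3*y + 1) - y^2 + y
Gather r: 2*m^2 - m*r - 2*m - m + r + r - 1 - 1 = 2*m^2 - 3*m + r*(2 - m) - 2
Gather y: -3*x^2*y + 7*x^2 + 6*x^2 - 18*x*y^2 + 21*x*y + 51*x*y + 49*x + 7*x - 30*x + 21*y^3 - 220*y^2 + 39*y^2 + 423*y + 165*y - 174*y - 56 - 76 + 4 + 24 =13*x^2 + 26*x + 21*y^3 + y^2*(-18*x - 181) + y*(-3*x^2 + 72*x + 414) - 104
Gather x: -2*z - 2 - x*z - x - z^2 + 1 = x*(-z - 1) - z^2 - 2*z - 1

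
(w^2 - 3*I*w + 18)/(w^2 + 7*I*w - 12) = (w - 6*I)/(w + 4*I)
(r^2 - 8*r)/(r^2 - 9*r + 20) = r*(r - 8)/(r^2 - 9*r + 20)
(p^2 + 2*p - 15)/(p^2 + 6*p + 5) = (p - 3)/(p + 1)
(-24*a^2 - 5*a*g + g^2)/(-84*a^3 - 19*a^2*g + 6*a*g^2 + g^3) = (8*a - g)/(28*a^2 - 3*a*g - g^2)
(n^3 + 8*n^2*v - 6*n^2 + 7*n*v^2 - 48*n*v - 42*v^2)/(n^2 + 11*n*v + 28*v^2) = (n^2 + n*v - 6*n - 6*v)/(n + 4*v)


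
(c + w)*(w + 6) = c*w + 6*c + w^2 + 6*w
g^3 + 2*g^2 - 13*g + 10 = (g - 2)*(g - 1)*(g + 5)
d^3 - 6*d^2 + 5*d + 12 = (d - 4)*(d - 3)*(d + 1)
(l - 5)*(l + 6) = l^2 + l - 30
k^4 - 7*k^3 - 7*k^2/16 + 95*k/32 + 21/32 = (k - 7)*(k - 3/4)*(k + 1/4)*(k + 1/2)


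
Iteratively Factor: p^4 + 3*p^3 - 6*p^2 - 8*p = (p + 1)*(p^3 + 2*p^2 - 8*p) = (p + 1)*(p + 4)*(p^2 - 2*p) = p*(p + 1)*(p + 4)*(p - 2)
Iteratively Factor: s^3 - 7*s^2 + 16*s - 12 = (s - 2)*(s^2 - 5*s + 6) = (s - 3)*(s - 2)*(s - 2)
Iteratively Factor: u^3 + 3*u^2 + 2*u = (u + 2)*(u^2 + u) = (u + 1)*(u + 2)*(u)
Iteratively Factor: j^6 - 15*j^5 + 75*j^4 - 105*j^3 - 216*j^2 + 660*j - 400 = (j - 1)*(j^5 - 14*j^4 + 61*j^3 - 44*j^2 - 260*j + 400) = (j - 5)*(j - 1)*(j^4 - 9*j^3 + 16*j^2 + 36*j - 80) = (j - 5)^2*(j - 1)*(j^3 - 4*j^2 - 4*j + 16) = (j - 5)^2*(j - 1)*(j + 2)*(j^2 - 6*j + 8) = (j - 5)^2*(j - 2)*(j - 1)*(j + 2)*(j - 4)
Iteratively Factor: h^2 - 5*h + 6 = (h - 2)*(h - 3)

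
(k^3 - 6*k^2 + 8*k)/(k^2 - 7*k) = (k^2 - 6*k + 8)/(k - 7)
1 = 1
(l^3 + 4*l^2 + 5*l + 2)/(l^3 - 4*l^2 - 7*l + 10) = (l^2 + 2*l + 1)/(l^2 - 6*l + 5)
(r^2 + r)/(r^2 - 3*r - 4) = r/(r - 4)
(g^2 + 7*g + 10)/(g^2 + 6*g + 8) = (g + 5)/(g + 4)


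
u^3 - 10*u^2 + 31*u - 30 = (u - 5)*(u - 3)*(u - 2)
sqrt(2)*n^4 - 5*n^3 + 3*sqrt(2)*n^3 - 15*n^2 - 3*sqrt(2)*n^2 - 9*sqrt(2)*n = n*(n + 3)*(n - 3*sqrt(2))*(sqrt(2)*n + 1)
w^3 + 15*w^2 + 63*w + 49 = (w + 1)*(w + 7)^2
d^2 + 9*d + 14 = (d + 2)*(d + 7)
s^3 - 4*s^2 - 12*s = s*(s - 6)*(s + 2)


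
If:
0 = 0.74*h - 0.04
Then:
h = 0.05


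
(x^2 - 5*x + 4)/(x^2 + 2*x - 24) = (x - 1)/(x + 6)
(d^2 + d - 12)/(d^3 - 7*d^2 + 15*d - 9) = (d + 4)/(d^2 - 4*d + 3)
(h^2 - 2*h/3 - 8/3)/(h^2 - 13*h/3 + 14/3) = (3*h + 4)/(3*h - 7)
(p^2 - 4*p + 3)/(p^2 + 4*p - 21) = (p - 1)/(p + 7)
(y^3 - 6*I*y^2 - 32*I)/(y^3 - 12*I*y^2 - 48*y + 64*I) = (y + 2*I)/(y - 4*I)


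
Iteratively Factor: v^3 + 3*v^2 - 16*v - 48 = (v - 4)*(v^2 + 7*v + 12) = (v - 4)*(v + 4)*(v + 3)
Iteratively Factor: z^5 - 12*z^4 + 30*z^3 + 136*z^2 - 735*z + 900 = (z - 5)*(z^4 - 7*z^3 - 5*z^2 + 111*z - 180) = (z - 5)*(z - 3)*(z^3 - 4*z^2 - 17*z + 60) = (z - 5)^2*(z - 3)*(z^2 + z - 12) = (z - 5)^2*(z - 3)*(z + 4)*(z - 3)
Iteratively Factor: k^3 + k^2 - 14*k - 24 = (k + 2)*(k^2 - k - 12) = (k + 2)*(k + 3)*(k - 4)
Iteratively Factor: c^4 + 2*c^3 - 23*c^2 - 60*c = (c)*(c^3 + 2*c^2 - 23*c - 60) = c*(c - 5)*(c^2 + 7*c + 12) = c*(c - 5)*(c + 4)*(c + 3)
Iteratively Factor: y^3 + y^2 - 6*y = (y)*(y^2 + y - 6) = y*(y + 3)*(y - 2)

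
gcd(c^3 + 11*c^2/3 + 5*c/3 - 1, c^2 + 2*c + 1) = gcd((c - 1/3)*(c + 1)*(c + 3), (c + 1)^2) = c + 1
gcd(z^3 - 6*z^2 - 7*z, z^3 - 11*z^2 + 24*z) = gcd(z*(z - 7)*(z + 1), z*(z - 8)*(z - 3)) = z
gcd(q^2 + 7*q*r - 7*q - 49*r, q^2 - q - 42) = q - 7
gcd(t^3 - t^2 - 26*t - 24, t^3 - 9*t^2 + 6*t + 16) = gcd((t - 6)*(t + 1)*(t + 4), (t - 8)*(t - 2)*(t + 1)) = t + 1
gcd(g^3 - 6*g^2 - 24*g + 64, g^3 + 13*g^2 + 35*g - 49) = 1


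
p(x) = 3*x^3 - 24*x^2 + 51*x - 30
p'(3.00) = -12.00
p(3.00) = -12.00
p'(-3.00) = 276.00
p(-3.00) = -480.00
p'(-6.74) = 783.37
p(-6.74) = -2382.55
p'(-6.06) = 672.39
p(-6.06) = -1888.06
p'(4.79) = 27.58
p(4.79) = -6.66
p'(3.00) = -12.00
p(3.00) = -12.00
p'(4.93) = 33.10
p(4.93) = -2.42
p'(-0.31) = 66.74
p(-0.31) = -48.21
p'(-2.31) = 209.90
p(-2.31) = -312.86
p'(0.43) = 32.02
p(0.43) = -12.27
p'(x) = 9*x^2 - 48*x + 51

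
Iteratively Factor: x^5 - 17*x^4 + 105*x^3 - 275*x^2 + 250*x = (x - 5)*(x^4 - 12*x^3 + 45*x^2 - 50*x) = x*(x - 5)*(x^3 - 12*x^2 + 45*x - 50) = x*(x - 5)*(x - 2)*(x^2 - 10*x + 25) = x*(x - 5)^2*(x - 2)*(x - 5)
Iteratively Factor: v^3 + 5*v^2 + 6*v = (v)*(v^2 + 5*v + 6) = v*(v + 3)*(v + 2)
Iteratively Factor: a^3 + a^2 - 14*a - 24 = (a + 3)*(a^2 - 2*a - 8) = (a + 2)*(a + 3)*(a - 4)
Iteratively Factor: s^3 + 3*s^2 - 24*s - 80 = (s + 4)*(s^2 - s - 20) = (s - 5)*(s + 4)*(s + 4)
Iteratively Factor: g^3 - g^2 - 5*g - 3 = (g - 3)*(g^2 + 2*g + 1) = (g - 3)*(g + 1)*(g + 1)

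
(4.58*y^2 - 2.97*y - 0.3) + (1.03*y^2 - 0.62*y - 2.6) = 5.61*y^2 - 3.59*y - 2.9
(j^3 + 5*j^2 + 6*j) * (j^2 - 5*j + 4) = j^5 - 15*j^3 - 10*j^2 + 24*j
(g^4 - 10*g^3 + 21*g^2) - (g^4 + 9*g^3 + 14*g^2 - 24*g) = -19*g^3 + 7*g^2 + 24*g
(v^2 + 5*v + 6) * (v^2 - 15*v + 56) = v^4 - 10*v^3 - 13*v^2 + 190*v + 336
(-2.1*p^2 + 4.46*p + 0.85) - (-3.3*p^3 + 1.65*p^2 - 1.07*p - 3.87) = 3.3*p^3 - 3.75*p^2 + 5.53*p + 4.72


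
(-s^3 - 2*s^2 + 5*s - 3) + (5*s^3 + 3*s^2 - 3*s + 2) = 4*s^3 + s^2 + 2*s - 1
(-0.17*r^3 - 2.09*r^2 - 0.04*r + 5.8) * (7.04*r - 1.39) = -1.1968*r^4 - 14.4773*r^3 + 2.6235*r^2 + 40.8876*r - 8.062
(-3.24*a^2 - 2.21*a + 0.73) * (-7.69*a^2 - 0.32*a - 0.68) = 24.9156*a^4 + 18.0317*a^3 - 2.7033*a^2 + 1.2692*a - 0.4964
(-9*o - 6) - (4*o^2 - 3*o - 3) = -4*o^2 - 6*o - 3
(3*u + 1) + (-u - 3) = 2*u - 2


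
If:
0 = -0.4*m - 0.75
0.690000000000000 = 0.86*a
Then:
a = 0.80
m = -1.88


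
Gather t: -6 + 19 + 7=20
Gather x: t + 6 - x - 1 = t - x + 5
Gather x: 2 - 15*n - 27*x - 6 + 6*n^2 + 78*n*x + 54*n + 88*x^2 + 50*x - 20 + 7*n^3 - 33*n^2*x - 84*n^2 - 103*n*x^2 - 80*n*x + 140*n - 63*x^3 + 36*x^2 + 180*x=7*n^3 - 78*n^2 + 179*n - 63*x^3 + x^2*(124 - 103*n) + x*(-33*n^2 - 2*n + 203) - 24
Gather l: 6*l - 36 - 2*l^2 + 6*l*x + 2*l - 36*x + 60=-2*l^2 + l*(6*x + 8) - 36*x + 24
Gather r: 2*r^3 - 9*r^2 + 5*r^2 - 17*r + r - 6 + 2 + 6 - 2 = 2*r^3 - 4*r^2 - 16*r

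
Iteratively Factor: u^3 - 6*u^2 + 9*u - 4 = (u - 1)*(u^2 - 5*u + 4) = (u - 1)^2*(u - 4)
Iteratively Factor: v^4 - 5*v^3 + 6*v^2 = (v - 3)*(v^3 - 2*v^2) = v*(v - 3)*(v^2 - 2*v) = v^2*(v - 3)*(v - 2)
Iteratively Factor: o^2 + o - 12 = (o + 4)*(o - 3)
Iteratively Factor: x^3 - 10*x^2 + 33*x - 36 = (x - 3)*(x^2 - 7*x + 12) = (x - 3)^2*(x - 4)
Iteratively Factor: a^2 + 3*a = (a)*(a + 3)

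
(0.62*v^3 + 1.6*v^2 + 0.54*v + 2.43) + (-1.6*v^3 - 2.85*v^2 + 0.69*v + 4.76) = -0.98*v^3 - 1.25*v^2 + 1.23*v + 7.19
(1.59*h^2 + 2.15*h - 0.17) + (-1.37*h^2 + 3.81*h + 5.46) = 0.22*h^2 + 5.96*h + 5.29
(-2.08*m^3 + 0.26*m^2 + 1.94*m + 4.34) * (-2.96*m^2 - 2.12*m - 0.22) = 6.1568*m^5 + 3.64*m^4 - 5.836*m^3 - 17.0164*m^2 - 9.6276*m - 0.9548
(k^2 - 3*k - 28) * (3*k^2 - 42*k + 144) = 3*k^4 - 51*k^3 + 186*k^2 + 744*k - 4032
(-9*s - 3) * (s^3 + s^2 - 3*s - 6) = -9*s^4 - 12*s^3 + 24*s^2 + 63*s + 18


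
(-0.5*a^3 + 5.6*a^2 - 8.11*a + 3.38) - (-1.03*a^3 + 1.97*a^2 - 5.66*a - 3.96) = 0.53*a^3 + 3.63*a^2 - 2.45*a + 7.34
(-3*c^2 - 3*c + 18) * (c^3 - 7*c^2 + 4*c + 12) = -3*c^5 + 18*c^4 + 27*c^3 - 174*c^2 + 36*c + 216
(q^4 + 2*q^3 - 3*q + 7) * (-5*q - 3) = -5*q^5 - 13*q^4 - 6*q^3 + 15*q^2 - 26*q - 21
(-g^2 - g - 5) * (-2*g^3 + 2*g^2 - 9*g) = 2*g^5 + 17*g^3 - g^2 + 45*g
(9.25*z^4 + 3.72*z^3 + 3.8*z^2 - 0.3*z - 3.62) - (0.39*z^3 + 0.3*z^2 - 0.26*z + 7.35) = 9.25*z^4 + 3.33*z^3 + 3.5*z^2 - 0.04*z - 10.97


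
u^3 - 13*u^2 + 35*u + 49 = (u - 7)^2*(u + 1)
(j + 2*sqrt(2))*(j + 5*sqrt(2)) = j^2 + 7*sqrt(2)*j + 20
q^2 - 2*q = q*(q - 2)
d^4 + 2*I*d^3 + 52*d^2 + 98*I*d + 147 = (d - 7*I)*(d - I)*(d + 3*I)*(d + 7*I)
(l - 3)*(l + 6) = l^2 + 3*l - 18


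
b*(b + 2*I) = b^2 + 2*I*b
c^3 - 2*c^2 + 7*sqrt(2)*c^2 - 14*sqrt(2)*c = c*(c - 2)*(c + 7*sqrt(2))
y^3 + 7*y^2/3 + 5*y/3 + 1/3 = (y + 1/3)*(y + 1)^2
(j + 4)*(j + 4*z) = j^2 + 4*j*z + 4*j + 16*z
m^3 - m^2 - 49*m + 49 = (m - 7)*(m - 1)*(m + 7)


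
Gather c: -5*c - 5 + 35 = 30 - 5*c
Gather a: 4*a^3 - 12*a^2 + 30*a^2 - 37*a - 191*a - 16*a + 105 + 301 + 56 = 4*a^3 + 18*a^2 - 244*a + 462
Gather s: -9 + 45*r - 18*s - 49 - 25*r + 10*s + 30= 20*r - 8*s - 28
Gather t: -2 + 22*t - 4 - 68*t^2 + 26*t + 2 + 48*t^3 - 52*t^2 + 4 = 48*t^3 - 120*t^2 + 48*t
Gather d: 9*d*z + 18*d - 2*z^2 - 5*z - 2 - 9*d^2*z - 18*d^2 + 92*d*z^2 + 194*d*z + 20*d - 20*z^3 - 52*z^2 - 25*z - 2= d^2*(-9*z - 18) + d*(92*z^2 + 203*z + 38) - 20*z^3 - 54*z^2 - 30*z - 4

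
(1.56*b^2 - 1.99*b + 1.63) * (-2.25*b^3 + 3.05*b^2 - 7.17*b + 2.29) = -3.51*b^5 + 9.2355*b^4 - 20.9222*b^3 + 22.8122*b^2 - 16.2442*b + 3.7327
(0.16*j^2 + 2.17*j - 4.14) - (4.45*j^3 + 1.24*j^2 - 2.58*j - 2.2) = -4.45*j^3 - 1.08*j^2 + 4.75*j - 1.94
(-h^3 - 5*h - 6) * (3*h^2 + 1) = -3*h^5 - 16*h^3 - 18*h^2 - 5*h - 6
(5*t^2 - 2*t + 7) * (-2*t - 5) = -10*t^3 - 21*t^2 - 4*t - 35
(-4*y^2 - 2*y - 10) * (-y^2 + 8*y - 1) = 4*y^4 - 30*y^3 - 2*y^2 - 78*y + 10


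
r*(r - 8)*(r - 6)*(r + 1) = r^4 - 13*r^3 + 34*r^2 + 48*r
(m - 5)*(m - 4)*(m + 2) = m^3 - 7*m^2 + 2*m + 40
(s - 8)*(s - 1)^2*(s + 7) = s^4 - 3*s^3 - 53*s^2 + 111*s - 56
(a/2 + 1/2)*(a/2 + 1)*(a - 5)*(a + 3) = a^4/4 + a^3/4 - 19*a^2/4 - 49*a/4 - 15/2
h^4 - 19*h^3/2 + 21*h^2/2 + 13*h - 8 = (h - 8)*(h - 2)*(h - 1/2)*(h + 1)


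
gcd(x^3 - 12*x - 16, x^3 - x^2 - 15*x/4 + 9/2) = x + 2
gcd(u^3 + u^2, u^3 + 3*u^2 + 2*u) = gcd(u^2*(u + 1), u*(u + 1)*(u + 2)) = u^2 + u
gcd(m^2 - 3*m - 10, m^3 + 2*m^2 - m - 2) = m + 2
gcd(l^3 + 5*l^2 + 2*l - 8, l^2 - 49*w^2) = 1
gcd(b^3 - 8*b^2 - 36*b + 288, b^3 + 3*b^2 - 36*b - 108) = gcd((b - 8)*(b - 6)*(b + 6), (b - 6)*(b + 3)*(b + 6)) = b^2 - 36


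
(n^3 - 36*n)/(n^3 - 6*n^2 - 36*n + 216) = n/(n - 6)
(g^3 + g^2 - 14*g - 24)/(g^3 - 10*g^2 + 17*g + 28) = (g^2 + 5*g + 6)/(g^2 - 6*g - 7)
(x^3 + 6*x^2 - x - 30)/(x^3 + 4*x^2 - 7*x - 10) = (x + 3)/(x + 1)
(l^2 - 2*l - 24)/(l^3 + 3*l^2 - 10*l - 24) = (l - 6)/(l^2 - l - 6)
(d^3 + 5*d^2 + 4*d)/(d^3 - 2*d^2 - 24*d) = (d + 1)/(d - 6)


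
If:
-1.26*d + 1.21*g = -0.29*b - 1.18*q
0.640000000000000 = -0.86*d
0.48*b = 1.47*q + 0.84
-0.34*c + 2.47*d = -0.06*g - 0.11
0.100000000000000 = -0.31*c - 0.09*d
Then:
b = -50.92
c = -0.11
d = -0.74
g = 28.20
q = -17.20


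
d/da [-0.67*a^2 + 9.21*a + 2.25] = 9.21 - 1.34*a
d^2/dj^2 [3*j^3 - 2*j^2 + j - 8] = 18*j - 4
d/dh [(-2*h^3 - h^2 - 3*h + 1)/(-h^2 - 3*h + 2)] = (2*h^4 + 12*h^3 - 12*h^2 - 2*h - 3)/(h^4 + 6*h^3 + 5*h^2 - 12*h + 4)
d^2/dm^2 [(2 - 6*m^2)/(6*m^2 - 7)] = 60*(-18*m^2 - 7)/(216*m^6 - 756*m^4 + 882*m^2 - 343)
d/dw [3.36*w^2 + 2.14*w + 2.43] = 6.72*w + 2.14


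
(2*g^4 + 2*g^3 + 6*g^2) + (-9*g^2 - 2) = 2*g^4 + 2*g^3 - 3*g^2 - 2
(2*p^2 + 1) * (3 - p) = -2*p^3 + 6*p^2 - p + 3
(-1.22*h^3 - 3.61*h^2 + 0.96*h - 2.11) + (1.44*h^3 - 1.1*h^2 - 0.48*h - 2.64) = 0.22*h^3 - 4.71*h^2 + 0.48*h - 4.75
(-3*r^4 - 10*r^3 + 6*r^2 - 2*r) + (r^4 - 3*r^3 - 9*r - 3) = -2*r^4 - 13*r^3 + 6*r^2 - 11*r - 3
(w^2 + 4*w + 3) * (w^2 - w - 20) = w^4 + 3*w^3 - 21*w^2 - 83*w - 60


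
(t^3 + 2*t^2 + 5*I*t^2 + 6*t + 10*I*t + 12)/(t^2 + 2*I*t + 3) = (t^2 + t*(2 + 6*I) + 12*I)/(t + 3*I)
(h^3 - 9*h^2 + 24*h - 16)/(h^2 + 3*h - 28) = (h^2 - 5*h + 4)/(h + 7)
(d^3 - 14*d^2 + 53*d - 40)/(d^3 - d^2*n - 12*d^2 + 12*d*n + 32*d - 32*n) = (d^2 - 6*d + 5)/(d^2 - d*n - 4*d + 4*n)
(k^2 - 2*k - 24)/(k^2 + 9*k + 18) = (k^2 - 2*k - 24)/(k^2 + 9*k + 18)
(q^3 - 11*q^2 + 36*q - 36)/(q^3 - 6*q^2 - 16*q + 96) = (q^2 - 5*q + 6)/(q^2 - 16)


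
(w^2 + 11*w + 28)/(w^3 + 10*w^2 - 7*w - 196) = (w + 4)/(w^2 + 3*w - 28)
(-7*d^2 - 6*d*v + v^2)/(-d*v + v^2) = (7*d^2 + 6*d*v - v^2)/(v*(d - v))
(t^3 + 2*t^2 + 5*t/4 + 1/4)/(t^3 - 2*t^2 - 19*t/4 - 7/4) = (2*t + 1)/(2*t - 7)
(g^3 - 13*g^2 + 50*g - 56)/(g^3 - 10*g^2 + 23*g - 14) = (g - 4)/(g - 1)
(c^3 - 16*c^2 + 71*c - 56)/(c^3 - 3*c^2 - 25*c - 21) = (c^2 - 9*c + 8)/(c^2 + 4*c + 3)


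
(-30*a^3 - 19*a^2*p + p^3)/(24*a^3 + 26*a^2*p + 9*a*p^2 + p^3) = (-5*a + p)/(4*a + p)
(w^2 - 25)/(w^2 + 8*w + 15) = (w - 5)/(w + 3)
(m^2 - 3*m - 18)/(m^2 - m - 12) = (m - 6)/(m - 4)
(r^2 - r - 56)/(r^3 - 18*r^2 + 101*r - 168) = (r + 7)/(r^2 - 10*r + 21)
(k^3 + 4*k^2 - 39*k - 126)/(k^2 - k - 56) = (k^2 - 3*k - 18)/(k - 8)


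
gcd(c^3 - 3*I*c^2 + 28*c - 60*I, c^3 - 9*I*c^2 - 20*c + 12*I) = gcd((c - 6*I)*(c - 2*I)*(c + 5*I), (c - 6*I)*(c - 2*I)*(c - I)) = c^2 - 8*I*c - 12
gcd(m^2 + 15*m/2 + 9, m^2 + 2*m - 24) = m + 6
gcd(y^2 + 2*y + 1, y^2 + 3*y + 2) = y + 1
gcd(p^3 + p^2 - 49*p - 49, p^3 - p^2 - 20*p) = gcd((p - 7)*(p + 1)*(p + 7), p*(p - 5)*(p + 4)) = 1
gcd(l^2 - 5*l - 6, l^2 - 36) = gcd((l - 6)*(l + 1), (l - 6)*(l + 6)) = l - 6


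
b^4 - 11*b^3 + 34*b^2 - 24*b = b*(b - 6)*(b - 4)*(b - 1)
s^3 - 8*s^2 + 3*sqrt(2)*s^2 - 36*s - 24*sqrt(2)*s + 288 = (s - 8)*(s - 3*sqrt(2))*(s + 6*sqrt(2))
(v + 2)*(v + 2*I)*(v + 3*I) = v^3 + 2*v^2 + 5*I*v^2 - 6*v + 10*I*v - 12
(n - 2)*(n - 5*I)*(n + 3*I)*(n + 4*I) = n^4 - 2*n^3 + 2*I*n^3 + 23*n^2 - 4*I*n^2 - 46*n + 60*I*n - 120*I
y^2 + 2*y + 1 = (y + 1)^2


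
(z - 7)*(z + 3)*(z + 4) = z^3 - 37*z - 84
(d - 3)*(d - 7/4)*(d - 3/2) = d^3 - 25*d^2/4 + 99*d/8 - 63/8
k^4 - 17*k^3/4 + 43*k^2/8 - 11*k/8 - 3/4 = (k - 2)*(k - 3/2)*(k - 1)*(k + 1/4)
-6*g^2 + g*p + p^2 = (-2*g + p)*(3*g + p)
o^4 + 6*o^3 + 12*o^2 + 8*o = o*(o + 2)^3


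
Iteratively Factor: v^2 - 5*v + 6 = (v - 2)*(v - 3)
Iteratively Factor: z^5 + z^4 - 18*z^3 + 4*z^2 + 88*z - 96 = (z - 2)*(z^4 + 3*z^3 - 12*z^2 - 20*z + 48) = (z - 2)*(z + 3)*(z^3 - 12*z + 16) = (z - 2)^2*(z + 3)*(z^2 + 2*z - 8) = (z - 2)^2*(z + 3)*(z + 4)*(z - 2)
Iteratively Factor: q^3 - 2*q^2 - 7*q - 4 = (q - 4)*(q^2 + 2*q + 1) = (q - 4)*(q + 1)*(q + 1)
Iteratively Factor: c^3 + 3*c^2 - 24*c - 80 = (c + 4)*(c^2 - c - 20) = (c - 5)*(c + 4)*(c + 4)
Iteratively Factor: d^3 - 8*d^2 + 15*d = (d - 3)*(d^2 - 5*d) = (d - 5)*(d - 3)*(d)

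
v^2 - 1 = (v - 1)*(v + 1)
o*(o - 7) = o^2 - 7*o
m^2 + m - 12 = (m - 3)*(m + 4)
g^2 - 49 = (g - 7)*(g + 7)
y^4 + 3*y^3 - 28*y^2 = y^2*(y - 4)*(y + 7)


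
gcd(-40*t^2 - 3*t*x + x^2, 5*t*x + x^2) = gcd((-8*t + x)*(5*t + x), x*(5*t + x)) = 5*t + x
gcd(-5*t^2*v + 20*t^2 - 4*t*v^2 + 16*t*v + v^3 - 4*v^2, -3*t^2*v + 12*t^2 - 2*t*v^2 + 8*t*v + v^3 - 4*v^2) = t*v - 4*t + v^2 - 4*v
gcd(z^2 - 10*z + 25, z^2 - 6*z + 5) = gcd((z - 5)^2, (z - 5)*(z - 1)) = z - 5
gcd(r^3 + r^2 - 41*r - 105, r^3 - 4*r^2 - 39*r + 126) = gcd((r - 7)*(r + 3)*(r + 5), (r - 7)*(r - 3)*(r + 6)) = r - 7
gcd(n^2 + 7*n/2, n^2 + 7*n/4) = n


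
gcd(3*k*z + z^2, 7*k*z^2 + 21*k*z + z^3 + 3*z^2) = z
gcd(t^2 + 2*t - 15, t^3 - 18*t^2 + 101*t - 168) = t - 3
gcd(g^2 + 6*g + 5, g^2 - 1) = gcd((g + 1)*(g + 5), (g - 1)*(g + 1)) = g + 1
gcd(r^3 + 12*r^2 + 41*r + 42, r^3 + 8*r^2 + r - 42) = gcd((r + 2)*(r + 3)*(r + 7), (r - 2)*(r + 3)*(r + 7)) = r^2 + 10*r + 21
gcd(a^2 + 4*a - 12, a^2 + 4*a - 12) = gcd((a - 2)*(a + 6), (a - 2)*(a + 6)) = a^2 + 4*a - 12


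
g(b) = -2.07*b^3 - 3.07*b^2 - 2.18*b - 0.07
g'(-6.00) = -188.90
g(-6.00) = 349.61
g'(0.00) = -2.18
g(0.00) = -0.07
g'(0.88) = -12.39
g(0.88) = -5.78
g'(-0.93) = -1.84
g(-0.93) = 0.97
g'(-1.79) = -11.09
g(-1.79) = 5.87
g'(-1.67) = -9.25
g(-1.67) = 4.65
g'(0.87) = -12.22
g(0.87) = -5.65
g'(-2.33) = -21.59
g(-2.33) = 14.53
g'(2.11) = -42.78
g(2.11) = -37.78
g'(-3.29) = -49.20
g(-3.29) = 47.59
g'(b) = -6.21*b^2 - 6.14*b - 2.18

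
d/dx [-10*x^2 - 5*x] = -20*x - 5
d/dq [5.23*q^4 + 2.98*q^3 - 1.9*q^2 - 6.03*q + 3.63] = 20.92*q^3 + 8.94*q^2 - 3.8*q - 6.03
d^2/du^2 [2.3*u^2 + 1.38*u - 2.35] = 4.60000000000000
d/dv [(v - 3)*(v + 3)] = 2*v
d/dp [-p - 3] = -1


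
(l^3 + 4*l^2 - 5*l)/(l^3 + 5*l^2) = (l - 1)/l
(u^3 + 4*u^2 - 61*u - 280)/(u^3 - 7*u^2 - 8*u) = (u^2 + 12*u + 35)/(u*(u + 1))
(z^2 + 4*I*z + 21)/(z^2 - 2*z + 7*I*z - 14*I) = (z - 3*I)/(z - 2)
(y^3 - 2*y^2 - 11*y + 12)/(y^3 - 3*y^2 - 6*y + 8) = (y + 3)/(y + 2)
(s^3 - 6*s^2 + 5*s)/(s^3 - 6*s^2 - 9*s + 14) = s*(s - 5)/(s^2 - 5*s - 14)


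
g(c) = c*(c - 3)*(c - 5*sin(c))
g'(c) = c*(1 - 5*cos(c))*(c - 3) + c*(c - 5*sin(c)) + (c - 3)*(c - 5*sin(c)) = -c*(c - 3)*(5*cos(c) - 1) + c*(c - 5*sin(c)) + (c - 3)*(c - 5*sin(c))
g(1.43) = 7.90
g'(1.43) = -0.18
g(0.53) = 2.62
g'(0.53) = 8.21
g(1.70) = 7.20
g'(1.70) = -4.94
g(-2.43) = 11.02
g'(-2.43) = 56.59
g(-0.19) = 0.46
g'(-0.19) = -4.92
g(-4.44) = -305.75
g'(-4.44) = 187.43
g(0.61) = 3.29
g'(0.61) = 8.53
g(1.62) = 7.54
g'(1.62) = -3.60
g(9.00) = 374.73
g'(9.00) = 404.10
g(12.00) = 1585.75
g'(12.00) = -39.34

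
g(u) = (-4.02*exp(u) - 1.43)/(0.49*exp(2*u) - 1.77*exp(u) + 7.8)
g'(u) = (-4.02*exp(u) - 1.43)*(-0.98*exp(2*u) + 1.77*exp(u))/(0.49*exp(2*u) - 1.77*exp(u) + 7.8)^2 - 4.02*exp(u)/(0.49*exp(2*u) - 1.77*exp(u) + 7.8) = (1.9698*exp(2*u) + 1.4014*exp(u) - 33.8871)*exp(u)/(0.2401*exp(4*u) - 1.7346*exp(3*u) + 10.7769*exp(2*u) - 27.612*exp(u) + 60.84)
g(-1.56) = -0.31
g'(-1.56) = -0.13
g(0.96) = -1.83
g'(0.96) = -1.03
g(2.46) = -0.89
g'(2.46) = 1.01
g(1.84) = -1.66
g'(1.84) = 1.29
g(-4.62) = -0.19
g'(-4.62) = -0.01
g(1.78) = -1.74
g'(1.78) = 1.23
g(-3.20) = -0.21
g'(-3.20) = -0.02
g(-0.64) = -0.51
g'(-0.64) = -0.35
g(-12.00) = -0.18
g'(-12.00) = 0.00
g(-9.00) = -0.18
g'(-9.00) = 0.00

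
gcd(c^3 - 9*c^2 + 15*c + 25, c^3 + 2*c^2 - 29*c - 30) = c^2 - 4*c - 5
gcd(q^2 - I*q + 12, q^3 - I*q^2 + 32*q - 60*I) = 1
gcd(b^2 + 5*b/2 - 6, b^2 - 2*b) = 1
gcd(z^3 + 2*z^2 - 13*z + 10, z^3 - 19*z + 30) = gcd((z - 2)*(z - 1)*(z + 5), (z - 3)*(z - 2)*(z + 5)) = z^2 + 3*z - 10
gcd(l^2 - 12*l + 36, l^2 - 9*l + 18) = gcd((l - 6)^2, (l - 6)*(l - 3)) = l - 6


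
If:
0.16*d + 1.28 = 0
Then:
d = -8.00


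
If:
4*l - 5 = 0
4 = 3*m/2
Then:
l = 5/4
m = 8/3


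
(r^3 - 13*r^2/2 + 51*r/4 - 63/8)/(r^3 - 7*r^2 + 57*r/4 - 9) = (r - 7/2)/(r - 4)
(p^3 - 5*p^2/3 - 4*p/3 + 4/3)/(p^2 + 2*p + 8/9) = 3*(3*p^3 - 5*p^2 - 4*p + 4)/(9*p^2 + 18*p + 8)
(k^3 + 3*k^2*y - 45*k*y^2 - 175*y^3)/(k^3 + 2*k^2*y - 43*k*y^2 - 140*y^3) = (k + 5*y)/(k + 4*y)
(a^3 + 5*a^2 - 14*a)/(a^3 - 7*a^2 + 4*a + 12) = a*(a + 7)/(a^2 - 5*a - 6)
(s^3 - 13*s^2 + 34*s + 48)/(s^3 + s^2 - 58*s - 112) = (s^2 - 5*s - 6)/(s^2 + 9*s + 14)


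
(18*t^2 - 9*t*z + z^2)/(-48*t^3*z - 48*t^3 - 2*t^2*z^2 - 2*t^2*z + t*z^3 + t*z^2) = (-18*t^2 + 9*t*z - z^2)/(t*(48*t^2*z + 48*t^2 + 2*t*z^2 + 2*t*z - z^3 - z^2))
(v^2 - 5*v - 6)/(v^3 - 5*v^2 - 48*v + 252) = (v + 1)/(v^2 + v - 42)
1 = 1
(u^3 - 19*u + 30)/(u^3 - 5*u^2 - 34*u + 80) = (u - 3)/(u - 8)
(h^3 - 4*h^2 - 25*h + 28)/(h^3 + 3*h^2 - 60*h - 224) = (h^2 - 8*h + 7)/(h^2 - h - 56)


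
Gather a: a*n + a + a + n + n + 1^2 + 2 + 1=a*(n + 2) + 2*n + 4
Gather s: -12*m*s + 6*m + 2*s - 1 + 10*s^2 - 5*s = 6*m + 10*s^2 + s*(-12*m - 3) - 1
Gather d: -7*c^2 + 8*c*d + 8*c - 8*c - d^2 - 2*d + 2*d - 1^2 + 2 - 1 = -7*c^2 + 8*c*d - d^2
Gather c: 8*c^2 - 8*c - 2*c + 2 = 8*c^2 - 10*c + 2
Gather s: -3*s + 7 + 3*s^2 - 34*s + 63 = 3*s^2 - 37*s + 70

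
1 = 1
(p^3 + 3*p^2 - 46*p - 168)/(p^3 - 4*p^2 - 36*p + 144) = (p^2 - 3*p - 28)/(p^2 - 10*p + 24)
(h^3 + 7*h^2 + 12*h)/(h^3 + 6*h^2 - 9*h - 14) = h*(h^2 + 7*h + 12)/(h^3 + 6*h^2 - 9*h - 14)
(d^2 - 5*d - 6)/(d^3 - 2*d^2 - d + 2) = (d - 6)/(d^2 - 3*d + 2)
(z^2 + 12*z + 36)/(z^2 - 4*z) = (z^2 + 12*z + 36)/(z*(z - 4))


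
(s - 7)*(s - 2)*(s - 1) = s^3 - 10*s^2 + 23*s - 14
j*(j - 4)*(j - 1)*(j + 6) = j^4 + j^3 - 26*j^2 + 24*j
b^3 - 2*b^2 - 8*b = b*(b - 4)*(b + 2)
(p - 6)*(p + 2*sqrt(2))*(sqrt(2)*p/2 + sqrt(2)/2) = sqrt(2)*p^3/2 - 5*sqrt(2)*p^2/2 + 2*p^2 - 10*p - 3*sqrt(2)*p - 12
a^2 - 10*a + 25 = (a - 5)^2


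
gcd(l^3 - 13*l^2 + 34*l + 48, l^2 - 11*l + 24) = l - 8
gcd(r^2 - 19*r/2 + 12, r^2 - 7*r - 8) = r - 8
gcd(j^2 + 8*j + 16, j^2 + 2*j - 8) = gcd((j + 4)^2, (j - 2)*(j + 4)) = j + 4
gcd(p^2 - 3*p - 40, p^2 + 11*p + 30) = p + 5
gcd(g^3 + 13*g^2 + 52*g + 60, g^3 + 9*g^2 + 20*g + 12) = g^2 + 8*g + 12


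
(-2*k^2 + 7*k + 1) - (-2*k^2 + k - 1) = 6*k + 2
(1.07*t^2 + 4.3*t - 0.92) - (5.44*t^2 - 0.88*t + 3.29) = -4.37*t^2 + 5.18*t - 4.21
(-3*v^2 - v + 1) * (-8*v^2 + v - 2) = 24*v^4 + 5*v^3 - 3*v^2 + 3*v - 2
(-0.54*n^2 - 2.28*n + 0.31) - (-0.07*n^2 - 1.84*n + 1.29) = -0.47*n^2 - 0.44*n - 0.98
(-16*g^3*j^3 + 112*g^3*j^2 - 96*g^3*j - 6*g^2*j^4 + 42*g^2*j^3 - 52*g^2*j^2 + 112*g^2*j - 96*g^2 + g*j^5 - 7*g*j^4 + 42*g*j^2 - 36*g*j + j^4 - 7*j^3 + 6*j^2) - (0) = -16*g^3*j^3 + 112*g^3*j^2 - 96*g^3*j - 6*g^2*j^4 + 42*g^2*j^3 - 52*g^2*j^2 + 112*g^2*j - 96*g^2 + g*j^5 - 7*g*j^4 + 42*g*j^2 - 36*g*j + j^4 - 7*j^3 + 6*j^2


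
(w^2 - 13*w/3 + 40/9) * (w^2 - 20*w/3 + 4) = w^4 - 11*w^3 + 112*w^2/3 - 1268*w/27 + 160/9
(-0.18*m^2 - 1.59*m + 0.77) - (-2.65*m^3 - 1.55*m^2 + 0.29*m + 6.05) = 2.65*m^3 + 1.37*m^2 - 1.88*m - 5.28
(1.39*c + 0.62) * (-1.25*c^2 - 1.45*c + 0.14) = -1.7375*c^3 - 2.7905*c^2 - 0.7044*c + 0.0868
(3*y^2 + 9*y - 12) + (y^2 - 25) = 4*y^2 + 9*y - 37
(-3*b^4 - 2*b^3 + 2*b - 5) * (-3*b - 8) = 9*b^5 + 30*b^4 + 16*b^3 - 6*b^2 - b + 40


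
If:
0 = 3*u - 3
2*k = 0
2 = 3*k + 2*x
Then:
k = 0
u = 1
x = 1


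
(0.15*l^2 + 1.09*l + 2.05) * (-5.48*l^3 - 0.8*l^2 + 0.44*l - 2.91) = -0.822*l^5 - 6.0932*l^4 - 12.04*l^3 - 1.5969*l^2 - 2.2699*l - 5.9655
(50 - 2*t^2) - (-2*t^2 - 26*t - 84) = 26*t + 134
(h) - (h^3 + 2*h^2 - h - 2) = -h^3 - 2*h^2 + 2*h + 2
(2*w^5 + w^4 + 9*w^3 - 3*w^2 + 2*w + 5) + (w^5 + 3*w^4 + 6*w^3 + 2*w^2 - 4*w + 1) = 3*w^5 + 4*w^4 + 15*w^3 - w^2 - 2*w + 6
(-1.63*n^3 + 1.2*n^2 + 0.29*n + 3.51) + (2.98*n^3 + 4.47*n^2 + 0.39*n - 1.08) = 1.35*n^3 + 5.67*n^2 + 0.68*n + 2.43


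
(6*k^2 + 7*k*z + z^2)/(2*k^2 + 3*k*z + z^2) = (6*k + z)/(2*k + z)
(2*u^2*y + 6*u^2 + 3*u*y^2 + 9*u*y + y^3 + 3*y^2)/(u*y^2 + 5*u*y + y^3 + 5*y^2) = (2*u*y + 6*u + y^2 + 3*y)/(y*(y + 5))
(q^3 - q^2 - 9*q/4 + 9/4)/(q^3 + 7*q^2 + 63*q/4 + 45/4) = (2*q^2 - 5*q + 3)/(2*q^2 + 11*q + 15)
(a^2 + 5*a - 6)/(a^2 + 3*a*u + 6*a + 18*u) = (a - 1)/(a + 3*u)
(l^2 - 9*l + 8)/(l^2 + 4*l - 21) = (l^2 - 9*l + 8)/(l^2 + 4*l - 21)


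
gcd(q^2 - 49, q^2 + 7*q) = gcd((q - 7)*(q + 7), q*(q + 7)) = q + 7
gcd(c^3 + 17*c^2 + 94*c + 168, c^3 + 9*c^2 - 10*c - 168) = c^2 + 13*c + 42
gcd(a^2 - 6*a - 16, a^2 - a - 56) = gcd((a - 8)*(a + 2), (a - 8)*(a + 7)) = a - 8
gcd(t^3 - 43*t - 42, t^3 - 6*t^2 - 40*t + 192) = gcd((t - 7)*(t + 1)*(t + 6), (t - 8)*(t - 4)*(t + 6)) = t + 6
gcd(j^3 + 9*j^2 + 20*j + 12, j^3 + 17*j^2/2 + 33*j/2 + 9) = j^2 + 7*j + 6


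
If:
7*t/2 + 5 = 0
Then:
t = -10/7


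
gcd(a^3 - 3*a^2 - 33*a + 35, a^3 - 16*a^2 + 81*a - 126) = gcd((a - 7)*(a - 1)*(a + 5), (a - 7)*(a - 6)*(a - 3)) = a - 7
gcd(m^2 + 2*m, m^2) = m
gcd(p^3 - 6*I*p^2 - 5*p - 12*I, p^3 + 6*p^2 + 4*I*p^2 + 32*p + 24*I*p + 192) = p - 4*I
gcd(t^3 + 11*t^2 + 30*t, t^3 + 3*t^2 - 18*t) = t^2 + 6*t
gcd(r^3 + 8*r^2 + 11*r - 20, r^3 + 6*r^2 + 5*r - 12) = r^2 + 3*r - 4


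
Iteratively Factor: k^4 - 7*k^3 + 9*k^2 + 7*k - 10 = (k - 2)*(k^3 - 5*k^2 - k + 5) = (k - 2)*(k - 1)*(k^2 - 4*k - 5) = (k - 2)*(k - 1)*(k + 1)*(k - 5)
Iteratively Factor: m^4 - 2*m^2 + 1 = (m - 1)*(m^3 + m^2 - m - 1) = (m - 1)^2*(m^2 + 2*m + 1) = (m - 1)^2*(m + 1)*(m + 1)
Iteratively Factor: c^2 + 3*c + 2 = (c + 2)*(c + 1)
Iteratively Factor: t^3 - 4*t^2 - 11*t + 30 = (t + 3)*(t^2 - 7*t + 10) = (t - 5)*(t + 3)*(t - 2)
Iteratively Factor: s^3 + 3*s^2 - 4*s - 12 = (s + 2)*(s^2 + s - 6) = (s - 2)*(s + 2)*(s + 3)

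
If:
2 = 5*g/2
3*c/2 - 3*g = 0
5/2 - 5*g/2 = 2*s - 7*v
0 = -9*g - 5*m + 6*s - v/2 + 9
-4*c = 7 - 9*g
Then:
No Solution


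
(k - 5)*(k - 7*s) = k^2 - 7*k*s - 5*k + 35*s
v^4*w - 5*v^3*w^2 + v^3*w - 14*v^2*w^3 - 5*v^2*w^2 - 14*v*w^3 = v*(v - 7*w)*(v + 2*w)*(v*w + w)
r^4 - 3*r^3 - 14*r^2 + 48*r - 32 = (r - 4)*(r - 2)*(r - 1)*(r + 4)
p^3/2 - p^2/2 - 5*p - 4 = (p/2 + 1)*(p - 4)*(p + 1)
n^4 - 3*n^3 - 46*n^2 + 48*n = n*(n - 8)*(n - 1)*(n + 6)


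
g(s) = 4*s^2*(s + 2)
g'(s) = 4*s^2 + 8*s*(s + 2) = 4*s*(3*s + 4)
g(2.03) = 66.43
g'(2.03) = 81.93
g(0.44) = 1.89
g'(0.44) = 9.36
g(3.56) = 281.86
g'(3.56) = 209.04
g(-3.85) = -109.69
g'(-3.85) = 116.27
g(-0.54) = 1.70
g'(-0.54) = -5.14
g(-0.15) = 0.17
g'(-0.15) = -2.13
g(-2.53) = -13.57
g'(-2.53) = 36.33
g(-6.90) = -933.16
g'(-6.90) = 460.92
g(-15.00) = -11700.00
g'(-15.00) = 2460.00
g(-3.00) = -36.00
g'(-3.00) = 60.00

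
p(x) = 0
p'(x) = 0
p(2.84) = 0.00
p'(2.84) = 0.00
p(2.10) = 0.00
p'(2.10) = 0.00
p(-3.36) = 0.00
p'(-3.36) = 0.00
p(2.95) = 0.00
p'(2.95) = 0.00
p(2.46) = 0.00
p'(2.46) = 0.00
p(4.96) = 0.00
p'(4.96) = 0.00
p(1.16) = 0.00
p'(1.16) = 0.00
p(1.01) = 0.00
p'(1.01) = 0.00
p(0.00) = 0.00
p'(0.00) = 0.00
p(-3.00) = 0.00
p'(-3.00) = 0.00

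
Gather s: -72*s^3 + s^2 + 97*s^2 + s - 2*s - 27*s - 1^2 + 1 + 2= -72*s^3 + 98*s^2 - 28*s + 2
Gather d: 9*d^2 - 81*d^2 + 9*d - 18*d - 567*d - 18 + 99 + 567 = -72*d^2 - 576*d + 648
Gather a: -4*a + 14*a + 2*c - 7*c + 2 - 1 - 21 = 10*a - 5*c - 20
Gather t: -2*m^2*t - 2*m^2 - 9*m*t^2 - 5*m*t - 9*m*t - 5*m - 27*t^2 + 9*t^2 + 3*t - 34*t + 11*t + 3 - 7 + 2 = -2*m^2 - 5*m + t^2*(-9*m - 18) + t*(-2*m^2 - 14*m - 20) - 2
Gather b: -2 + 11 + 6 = 15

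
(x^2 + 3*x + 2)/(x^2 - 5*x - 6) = (x + 2)/(x - 6)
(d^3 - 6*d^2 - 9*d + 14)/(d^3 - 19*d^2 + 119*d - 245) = (d^2 + d - 2)/(d^2 - 12*d + 35)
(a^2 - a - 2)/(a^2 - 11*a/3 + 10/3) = 3*(a + 1)/(3*a - 5)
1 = 1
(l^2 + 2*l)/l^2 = (l + 2)/l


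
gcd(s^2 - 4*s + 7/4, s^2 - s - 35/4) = s - 7/2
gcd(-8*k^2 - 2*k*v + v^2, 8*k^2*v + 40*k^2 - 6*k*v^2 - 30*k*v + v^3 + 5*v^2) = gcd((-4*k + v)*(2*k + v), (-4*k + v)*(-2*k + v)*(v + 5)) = -4*k + v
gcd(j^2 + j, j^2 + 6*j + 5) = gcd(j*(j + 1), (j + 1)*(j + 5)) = j + 1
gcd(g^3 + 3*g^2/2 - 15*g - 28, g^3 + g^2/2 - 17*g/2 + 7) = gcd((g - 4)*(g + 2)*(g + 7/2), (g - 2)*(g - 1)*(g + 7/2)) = g + 7/2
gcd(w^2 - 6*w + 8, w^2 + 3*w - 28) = w - 4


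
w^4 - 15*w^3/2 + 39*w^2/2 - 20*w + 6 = (w - 3)*(w - 2)^2*(w - 1/2)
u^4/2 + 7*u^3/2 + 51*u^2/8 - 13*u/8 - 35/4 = (u/2 + 1)*(u - 1)*(u + 5/2)*(u + 7/2)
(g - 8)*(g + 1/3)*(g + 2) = g^3 - 17*g^2/3 - 18*g - 16/3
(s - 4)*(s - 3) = s^2 - 7*s + 12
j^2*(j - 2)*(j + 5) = j^4 + 3*j^3 - 10*j^2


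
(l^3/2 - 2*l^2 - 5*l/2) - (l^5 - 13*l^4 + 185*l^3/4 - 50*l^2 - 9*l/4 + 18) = -l^5 + 13*l^4 - 183*l^3/4 + 48*l^2 - l/4 - 18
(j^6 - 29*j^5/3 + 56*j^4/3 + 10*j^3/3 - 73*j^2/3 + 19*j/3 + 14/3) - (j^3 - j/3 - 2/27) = j^6 - 29*j^5/3 + 56*j^4/3 + 7*j^3/3 - 73*j^2/3 + 20*j/3 + 128/27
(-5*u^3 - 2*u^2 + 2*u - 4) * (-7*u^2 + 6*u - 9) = 35*u^5 - 16*u^4 + 19*u^3 + 58*u^2 - 42*u + 36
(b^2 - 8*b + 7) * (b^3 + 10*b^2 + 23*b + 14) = b^5 + 2*b^4 - 50*b^3 - 100*b^2 + 49*b + 98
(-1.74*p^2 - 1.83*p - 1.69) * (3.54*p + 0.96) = -6.1596*p^3 - 8.1486*p^2 - 7.7394*p - 1.6224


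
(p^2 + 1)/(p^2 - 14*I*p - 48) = (p^2 + 1)/(p^2 - 14*I*p - 48)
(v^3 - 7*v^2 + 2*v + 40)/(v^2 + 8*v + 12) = (v^2 - 9*v + 20)/(v + 6)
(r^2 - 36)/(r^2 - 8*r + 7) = (r^2 - 36)/(r^2 - 8*r + 7)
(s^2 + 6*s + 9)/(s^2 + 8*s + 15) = (s + 3)/(s + 5)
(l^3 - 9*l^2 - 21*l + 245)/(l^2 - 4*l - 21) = (l^2 - 2*l - 35)/(l + 3)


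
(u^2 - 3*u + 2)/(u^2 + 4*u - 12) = (u - 1)/(u + 6)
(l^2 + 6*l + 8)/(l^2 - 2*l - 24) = (l + 2)/(l - 6)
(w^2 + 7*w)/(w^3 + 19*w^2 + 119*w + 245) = w/(w^2 + 12*w + 35)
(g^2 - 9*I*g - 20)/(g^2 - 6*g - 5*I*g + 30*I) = (g - 4*I)/(g - 6)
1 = 1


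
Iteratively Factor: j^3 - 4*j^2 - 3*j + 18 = (j - 3)*(j^2 - j - 6) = (j - 3)^2*(j + 2)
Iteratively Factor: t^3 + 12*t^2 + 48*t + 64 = (t + 4)*(t^2 + 8*t + 16) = (t + 4)^2*(t + 4)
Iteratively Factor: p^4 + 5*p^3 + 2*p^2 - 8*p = (p)*(p^3 + 5*p^2 + 2*p - 8) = p*(p + 2)*(p^2 + 3*p - 4) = p*(p - 1)*(p + 2)*(p + 4)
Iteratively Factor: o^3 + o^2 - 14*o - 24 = (o - 4)*(o^2 + 5*o + 6) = (o - 4)*(o + 2)*(o + 3)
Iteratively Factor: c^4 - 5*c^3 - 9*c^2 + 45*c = (c)*(c^3 - 5*c^2 - 9*c + 45) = c*(c - 3)*(c^2 - 2*c - 15) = c*(c - 5)*(c - 3)*(c + 3)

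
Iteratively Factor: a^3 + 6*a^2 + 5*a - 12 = (a + 3)*(a^2 + 3*a - 4) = (a - 1)*(a + 3)*(a + 4)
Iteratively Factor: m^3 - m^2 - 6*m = (m - 3)*(m^2 + 2*m) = m*(m - 3)*(m + 2)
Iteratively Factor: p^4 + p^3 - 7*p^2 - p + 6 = (p + 1)*(p^3 - 7*p + 6) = (p + 1)*(p + 3)*(p^2 - 3*p + 2) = (p - 1)*(p + 1)*(p + 3)*(p - 2)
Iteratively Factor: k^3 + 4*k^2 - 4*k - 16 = (k + 2)*(k^2 + 2*k - 8) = (k - 2)*(k + 2)*(k + 4)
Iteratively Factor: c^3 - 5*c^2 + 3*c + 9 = (c + 1)*(c^2 - 6*c + 9) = (c - 3)*(c + 1)*(c - 3)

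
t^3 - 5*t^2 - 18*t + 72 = (t - 6)*(t - 3)*(t + 4)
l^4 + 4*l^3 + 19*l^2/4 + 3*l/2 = l*(l + 1/2)*(l + 3/2)*(l + 2)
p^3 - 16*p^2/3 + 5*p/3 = p*(p - 5)*(p - 1/3)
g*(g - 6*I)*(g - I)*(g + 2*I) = g^4 - 5*I*g^3 + 8*g^2 - 12*I*g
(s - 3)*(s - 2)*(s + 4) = s^3 - s^2 - 14*s + 24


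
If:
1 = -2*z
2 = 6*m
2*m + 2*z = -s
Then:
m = 1/3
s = 1/3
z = -1/2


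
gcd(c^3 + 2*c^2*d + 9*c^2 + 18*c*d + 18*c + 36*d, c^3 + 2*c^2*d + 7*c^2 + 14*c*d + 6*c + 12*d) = c^2 + 2*c*d + 6*c + 12*d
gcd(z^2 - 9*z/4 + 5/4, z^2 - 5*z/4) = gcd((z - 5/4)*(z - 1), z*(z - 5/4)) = z - 5/4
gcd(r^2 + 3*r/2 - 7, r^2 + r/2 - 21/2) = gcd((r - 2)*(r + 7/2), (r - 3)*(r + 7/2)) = r + 7/2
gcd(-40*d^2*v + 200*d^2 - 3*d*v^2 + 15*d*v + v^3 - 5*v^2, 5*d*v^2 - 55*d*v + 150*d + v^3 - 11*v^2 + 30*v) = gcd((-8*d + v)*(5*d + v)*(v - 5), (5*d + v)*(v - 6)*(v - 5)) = 5*d*v - 25*d + v^2 - 5*v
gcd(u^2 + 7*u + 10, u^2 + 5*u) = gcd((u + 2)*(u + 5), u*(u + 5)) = u + 5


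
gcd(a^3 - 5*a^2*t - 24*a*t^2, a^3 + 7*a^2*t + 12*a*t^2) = a^2 + 3*a*t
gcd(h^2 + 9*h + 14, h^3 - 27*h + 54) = 1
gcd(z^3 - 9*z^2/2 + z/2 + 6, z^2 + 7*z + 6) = z + 1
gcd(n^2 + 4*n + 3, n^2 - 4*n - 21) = n + 3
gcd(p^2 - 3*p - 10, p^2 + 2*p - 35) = p - 5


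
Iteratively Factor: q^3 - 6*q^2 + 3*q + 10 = (q - 5)*(q^2 - q - 2) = (q - 5)*(q + 1)*(q - 2)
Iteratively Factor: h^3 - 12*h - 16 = (h - 4)*(h^2 + 4*h + 4) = (h - 4)*(h + 2)*(h + 2)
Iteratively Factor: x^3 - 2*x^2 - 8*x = (x - 4)*(x^2 + 2*x) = x*(x - 4)*(x + 2)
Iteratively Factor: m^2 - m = (m)*(m - 1)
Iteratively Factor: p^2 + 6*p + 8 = (p + 4)*(p + 2)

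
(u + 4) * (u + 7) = u^2 + 11*u + 28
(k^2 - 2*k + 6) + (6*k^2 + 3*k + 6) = 7*k^2 + k + 12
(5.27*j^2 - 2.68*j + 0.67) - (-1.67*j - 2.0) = 5.27*j^2 - 1.01*j + 2.67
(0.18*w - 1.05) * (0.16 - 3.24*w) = -0.5832*w^2 + 3.4308*w - 0.168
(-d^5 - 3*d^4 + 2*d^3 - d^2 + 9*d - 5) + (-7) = -d^5 - 3*d^4 + 2*d^3 - d^2 + 9*d - 12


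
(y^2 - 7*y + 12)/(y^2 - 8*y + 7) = (y^2 - 7*y + 12)/(y^2 - 8*y + 7)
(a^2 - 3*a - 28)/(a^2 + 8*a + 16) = (a - 7)/(a + 4)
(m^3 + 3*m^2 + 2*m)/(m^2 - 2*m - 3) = m*(m + 2)/(m - 3)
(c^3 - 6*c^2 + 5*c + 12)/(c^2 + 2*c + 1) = (c^2 - 7*c + 12)/(c + 1)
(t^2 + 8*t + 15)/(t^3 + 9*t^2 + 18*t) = (t + 5)/(t*(t + 6))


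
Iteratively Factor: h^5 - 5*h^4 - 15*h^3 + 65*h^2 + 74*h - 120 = (h - 4)*(h^4 - h^3 - 19*h^2 - 11*h + 30) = (h - 4)*(h - 1)*(h^3 - 19*h - 30) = (h - 5)*(h - 4)*(h - 1)*(h^2 + 5*h + 6) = (h - 5)*(h - 4)*(h - 1)*(h + 2)*(h + 3)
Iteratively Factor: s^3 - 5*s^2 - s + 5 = (s - 1)*(s^2 - 4*s - 5) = (s - 5)*(s - 1)*(s + 1)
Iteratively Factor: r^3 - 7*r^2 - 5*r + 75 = (r - 5)*(r^2 - 2*r - 15) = (r - 5)*(r + 3)*(r - 5)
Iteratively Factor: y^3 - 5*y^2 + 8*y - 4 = (y - 1)*(y^2 - 4*y + 4) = (y - 2)*(y - 1)*(y - 2)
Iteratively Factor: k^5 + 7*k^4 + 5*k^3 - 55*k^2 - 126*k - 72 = (k + 1)*(k^4 + 6*k^3 - k^2 - 54*k - 72) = (k - 3)*(k + 1)*(k^3 + 9*k^2 + 26*k + 24) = (k - 3)*(k + 1)*(k + 4)*(k^2 + 5*k + 6) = (k - 3)*(k + 1)*(k + 3)*(k + 4)*(k + 2)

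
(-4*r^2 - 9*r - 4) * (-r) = 4*r^3 + 9*r^2 + 4*r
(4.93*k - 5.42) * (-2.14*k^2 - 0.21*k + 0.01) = -10.5502*k^3 + 10.5635*k^2 + 1.1875*k - 0.0542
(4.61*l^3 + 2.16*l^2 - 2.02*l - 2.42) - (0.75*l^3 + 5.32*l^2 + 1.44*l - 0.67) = 3.86*l^3 - 3.16*l^2 - 3.46*l - 1.75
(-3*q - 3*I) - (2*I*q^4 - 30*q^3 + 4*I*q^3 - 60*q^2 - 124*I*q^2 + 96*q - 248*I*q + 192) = -2*I*q^4 + 30*q^3 - 4*I*q^3 + 60*q^2 + 124*I*q^2 - 99*q + 248*I*q - 192 - 3*I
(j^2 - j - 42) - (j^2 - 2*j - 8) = j - 34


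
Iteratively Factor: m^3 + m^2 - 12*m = (m + 4)*(m^2 - 3*m) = m*(m + 4)*(m - 3)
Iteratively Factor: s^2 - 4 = (s - 2)*(s + 2)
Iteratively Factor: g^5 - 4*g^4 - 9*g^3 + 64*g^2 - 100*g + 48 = (g + 4)*(g^4 - 8*g^3 + 23*g^2 - 28*g + 12) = (g - 2)*(g + 4)*(g^3 - 6*g^2 + 11*g - 6) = (g - 2)*(g - 1)*(g + 4)*(g^2 - 5*g + 6) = (g - 3)*(g - 2)*(g - 1)*(g + 4)*(g - 2)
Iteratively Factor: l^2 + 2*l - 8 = (l + 4)*(l - 2)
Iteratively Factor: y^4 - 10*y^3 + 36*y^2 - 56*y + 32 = (y - 2)*(y^3 - 8*y^2 + 20*y - 16) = (y - 2)^2*(y^2 - 6*y + 8) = (y - 4)*(y - 2)^2*(y - 2)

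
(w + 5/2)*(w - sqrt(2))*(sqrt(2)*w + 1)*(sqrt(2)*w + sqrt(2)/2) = 2*w^4 - sqrt(2)*w^3 + 6*w^3 - 3*sqrt(2)*w^2 + w^2/2 - 6*w - 5*sqrt(2)*w/4 - 5/2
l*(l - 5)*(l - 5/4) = l^3 - 25*l^2/4 + 25*l/4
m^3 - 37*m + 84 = (m - 4)*(m - 3)*(m + 7)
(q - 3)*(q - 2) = q^2 - 5*q + 6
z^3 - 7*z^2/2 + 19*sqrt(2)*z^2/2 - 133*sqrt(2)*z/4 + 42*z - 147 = (z - 7/2)*(z + 7*sqrt(2)/2)*(z + 6*sqrt(2))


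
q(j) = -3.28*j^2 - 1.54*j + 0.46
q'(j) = -6.56*j - 1.54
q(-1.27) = -2.87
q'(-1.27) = 6.79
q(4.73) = -80.21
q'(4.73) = -32.57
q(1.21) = -6.21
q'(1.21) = -9.48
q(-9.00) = -251.36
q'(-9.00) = 57.50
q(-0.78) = -0.33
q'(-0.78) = 3.58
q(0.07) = 0.34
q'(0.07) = -2.00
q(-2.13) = -11.14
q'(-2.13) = 12.43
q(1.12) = -5.38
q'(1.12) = -8.89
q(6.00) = -126.86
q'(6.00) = -40.90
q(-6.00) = -108.38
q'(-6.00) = 37.82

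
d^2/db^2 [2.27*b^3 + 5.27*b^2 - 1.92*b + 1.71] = 13.62*b + 10.54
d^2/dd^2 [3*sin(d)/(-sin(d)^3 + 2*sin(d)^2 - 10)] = 6*(2*sin(d)^6 - 3*sin(d)^5 - sin(d)^4 - 59*sin(d)^3 + 56*sin(d)^2 + 60*sin(d) - 10)*sin(d)/(sin(d)^3 - 2*sin(d)^2 + 10)^3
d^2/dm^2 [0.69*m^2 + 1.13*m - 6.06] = 1.38000000000000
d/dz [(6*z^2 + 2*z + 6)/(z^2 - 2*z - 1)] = 2*(-7*z^2 - 12*z + 5)/(z^4 - 4*z^3 + 2*z^2 + 4*z + 1)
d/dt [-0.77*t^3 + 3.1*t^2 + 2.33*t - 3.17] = -2.31*t^2 + 6.2*t + 2.33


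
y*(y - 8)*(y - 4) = y^3 - 12*y^2 + 32*y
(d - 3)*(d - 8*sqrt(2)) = d^2 - 8*sqrt(2)*d - 3*d + 24*sqrt(2)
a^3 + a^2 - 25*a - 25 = (a - 5)*(a + 1)*(a + 5)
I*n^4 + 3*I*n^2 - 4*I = (n - 1)*(n - 2*I)*(n + 2*I)*(I*n + I)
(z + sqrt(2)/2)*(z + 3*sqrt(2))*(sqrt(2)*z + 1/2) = sqrt(2)*z^3 + 15*z^2/2 + 19*sqrt(2)*z/4 + 3/2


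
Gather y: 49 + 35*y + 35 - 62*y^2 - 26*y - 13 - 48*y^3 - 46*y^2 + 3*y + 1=-48*y^3 - 108*y^2 + 12*y + 72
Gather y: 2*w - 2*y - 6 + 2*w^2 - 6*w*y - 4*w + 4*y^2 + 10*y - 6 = 2*w^2 - 2*w + 4*y^2 + y*(8 - 6*w) - 12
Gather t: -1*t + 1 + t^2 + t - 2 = t^2 - 1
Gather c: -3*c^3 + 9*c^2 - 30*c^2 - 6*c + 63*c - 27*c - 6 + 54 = -3*c^3 - 21*c^2 + 30*c + 48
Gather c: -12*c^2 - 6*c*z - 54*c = -12*c^2 + c*(-6*z - 54)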